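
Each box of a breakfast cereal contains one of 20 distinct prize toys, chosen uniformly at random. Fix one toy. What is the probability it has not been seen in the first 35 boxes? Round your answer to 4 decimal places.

On each box the fixed toy fails to appear with probability 19/20.
P(still missing after 35) = (19/20)^35 = 0.16608.

0.1661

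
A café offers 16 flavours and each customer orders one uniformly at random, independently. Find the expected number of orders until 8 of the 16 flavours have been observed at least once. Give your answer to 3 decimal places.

10.606

With k distinct flavours already seen, the next new one arrives after an expected 16/(16-k) orders.
Sum over k = 0,...,7: E = 16/16 + 16/15 + 16/14 + ... + 16/10 + 16/9 = 10.6059.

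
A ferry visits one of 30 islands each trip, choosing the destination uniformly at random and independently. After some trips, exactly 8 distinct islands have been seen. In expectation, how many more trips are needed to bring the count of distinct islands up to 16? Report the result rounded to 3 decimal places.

13.178

With k distinct islands already seen, the next new one takes an expected 30/(30-k) trips.
Sum over k = 8,...,15: E = 30/22 + 30/21 + 30/20 + ... + 30/16 + 30/15 = 13.1775.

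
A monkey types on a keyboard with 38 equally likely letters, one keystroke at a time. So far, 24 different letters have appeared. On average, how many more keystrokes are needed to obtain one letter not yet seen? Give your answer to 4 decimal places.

Each keystroke yields a new letter with probability (38-24)/38 = 14/38, so the wait is geometric with mean 38/14.
E = 38/14 = 2.71429.

2.7143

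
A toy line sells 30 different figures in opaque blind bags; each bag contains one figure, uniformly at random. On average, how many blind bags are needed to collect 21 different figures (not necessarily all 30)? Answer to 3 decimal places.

34.981

Going from k to k+1 distinct takes a geometric number of blind bags with mean 30/(30-k).
Sum over k = 0,...,20: E = 30/30 + 30/29 + 30/28 + ... + 30/11 + 30/10 = 34.9806.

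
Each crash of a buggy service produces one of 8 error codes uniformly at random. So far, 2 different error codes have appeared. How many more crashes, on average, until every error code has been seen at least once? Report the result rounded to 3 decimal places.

19.600

With k distinct error codes already seen, the next new one takes an expected 8/(8-k) crashes.
Sum over k = 2,...,7: E = 8/6 + 8/5 + 8/4 + 8/3 + 8/2 + 8/1 = 19.6000.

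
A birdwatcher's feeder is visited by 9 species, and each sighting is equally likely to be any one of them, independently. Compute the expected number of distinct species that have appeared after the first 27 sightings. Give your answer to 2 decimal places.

For each species, P(seen in 27 sightings) = 1 - (8/9)^27 = 0.958.
By linearity of expectation, E[distinct seen] = 9·(1 - (8/9)^27) = 8.626.

8.63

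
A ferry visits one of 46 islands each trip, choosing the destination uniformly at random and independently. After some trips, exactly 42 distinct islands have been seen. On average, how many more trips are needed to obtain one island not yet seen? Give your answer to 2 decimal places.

The number of trips until the next new island is geometric with success probability 4/46, so its mean is 46/4.
E = 46/4 = 11.500.

11.50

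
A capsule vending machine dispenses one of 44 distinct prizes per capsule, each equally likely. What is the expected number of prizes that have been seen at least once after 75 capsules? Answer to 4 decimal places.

36.1542

For each prize, P(seen in 75 capsules) = 1 - (43/44)^75 = 0.82169.
By linearity of expectation, E[distinct seen] = 44·(1 - (43/44)^75) = 36.15422.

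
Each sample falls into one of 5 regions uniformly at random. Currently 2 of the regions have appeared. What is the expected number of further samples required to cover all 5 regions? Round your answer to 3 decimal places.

From k distinct to k+1 distinct takes on average 5/(5-k) samples.
Sum over k = 2,...,4: E = 5/3 + 5/2 + 5/1 = 9.1667.

9.167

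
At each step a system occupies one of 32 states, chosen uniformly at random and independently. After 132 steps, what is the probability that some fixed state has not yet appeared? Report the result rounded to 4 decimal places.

0.0151

Each step misses the fixed state with probability (32-1)/32 = 31/32, independently.
P(still missing after 132) = (31/32)^132 = 0.01513.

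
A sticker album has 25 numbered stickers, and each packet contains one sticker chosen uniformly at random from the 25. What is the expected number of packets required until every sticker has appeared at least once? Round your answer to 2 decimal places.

Split into phases: going from k distinct to k+1 distinct takes on average 25/(25-k) packets.
E[T] = 25/25 + 25/24 + 25/23 + ... + 25/2 + 25/1 = 25·H_{25}.
H_{25} = 3.816, so E[T] = 95.399.

95.40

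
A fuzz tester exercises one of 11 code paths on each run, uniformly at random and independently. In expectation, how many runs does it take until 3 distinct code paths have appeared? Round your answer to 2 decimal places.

Going from k to k+1 distinct takes a geometric number of runs with mean 11/(11-k).
Sum over k = 0,...,2: E = 11/11 + 11/10 + 11/9 = 3.322.

3.32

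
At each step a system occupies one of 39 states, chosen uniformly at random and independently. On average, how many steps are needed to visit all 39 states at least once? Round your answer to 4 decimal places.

After k distinct states have appeared, the next step gives a new one with probability (39-k)/39, so the expected wait for the (k+1)-th is 39/(39-k).
E[T] = 39/39 + 39/38 + 39/37 + ... + 39/2 + 39/1 = 39·H_{39}.
H_{39} = 4.25354, so E[T] = 165.88818.

165.8882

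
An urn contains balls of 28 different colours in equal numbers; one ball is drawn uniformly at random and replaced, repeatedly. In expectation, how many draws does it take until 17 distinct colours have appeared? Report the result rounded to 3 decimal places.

25.404

Going from k to k+1 distinct takes a geometric number of draws with mean 28/(28-k).
Sum over k = 0,...,16: E = 28/28 + 28/27 + 28/26 + ... + 28/13 + 28/12 = 25.4042.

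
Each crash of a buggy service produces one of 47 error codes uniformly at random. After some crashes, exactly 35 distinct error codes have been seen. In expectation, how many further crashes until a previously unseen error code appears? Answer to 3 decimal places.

Each crash yields a new error code with probability (47-35)/47 = 12/47, so the wait is geometric with mean 47/12.
E = 47/12 = 3.9167.

3.917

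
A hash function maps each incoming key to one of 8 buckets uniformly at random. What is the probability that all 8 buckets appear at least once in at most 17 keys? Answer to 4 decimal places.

0.3656

By inclusion–exclusion over which buckets are missing,
P(all seen) = Σ_{j=0}^{8} (-1)^j C(8,j)((8-j)/8)^17
= 1.00000 - 0.82647 + 0.21047 - 0.01897 + 0.00053 - 0.00000 + 0.00000 - 0.00000 + 0.00000
= 0.36556.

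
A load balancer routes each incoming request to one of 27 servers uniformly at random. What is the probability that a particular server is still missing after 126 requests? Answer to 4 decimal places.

On each request the fixed server fails to appear with probability 26/27.
P(still missing after 126) = (26/27)^126 = 0.00861.

0.0086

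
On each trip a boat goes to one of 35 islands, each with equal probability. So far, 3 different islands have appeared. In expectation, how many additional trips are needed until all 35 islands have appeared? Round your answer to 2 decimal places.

142.05

With k distinct islands already seen, the next new one takes an expected 35/(35-k) trips.
Sum over k = 3,...,34: E = 35/32 + 35/31 + 35/30 + ... + 35/2 + 35/1 = 142.047.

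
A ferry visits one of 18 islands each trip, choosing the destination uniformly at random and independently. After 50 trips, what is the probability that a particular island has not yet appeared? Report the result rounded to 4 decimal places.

On each trip the fixed island fails to appear with probability 17/18.
P(still missing after 50) = (17/18)^50 = 0.05739.

0.0574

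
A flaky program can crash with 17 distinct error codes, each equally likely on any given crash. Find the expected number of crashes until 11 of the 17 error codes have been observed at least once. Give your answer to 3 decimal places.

16.822

With k distinct error codes already seen, the next new one arrives after an expected 17/(17-k) crashes.
Sum over k = 0,...,10: E = 17/17 + 17/16 + 17/15 + ... + 17/8 + 17/7 = 16.8224.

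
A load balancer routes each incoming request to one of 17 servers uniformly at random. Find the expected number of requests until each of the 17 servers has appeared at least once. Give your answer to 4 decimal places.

58.4724

The wait to go from k to k+1 distinct servers is geometric with mean 17/(17-k).
E[T] = 17/17 + 17/16 + 17/15 + ... + 17/2 + 17/1 = 17·H_{17}.
H_{17} = 3.43955, so E[T] = 58.47239.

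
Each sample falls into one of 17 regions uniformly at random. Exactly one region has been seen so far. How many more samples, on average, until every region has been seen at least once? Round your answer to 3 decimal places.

57.472

From k distinct to k+1 distinct takes on average 17/(17-k) samples.
Sum over k = 1,...,16: E = 17/16 + 17/15 + 17/14 + ... + 17/2 + 17/1 = 57.4724.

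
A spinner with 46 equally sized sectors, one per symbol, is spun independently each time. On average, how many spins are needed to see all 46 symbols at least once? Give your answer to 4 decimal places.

After k distinct symbols have appeared, the next spin gives a new one with probability (46-k)/46, so the expected wait for the (k+1)-th is 46/(46-k).
E[T] = 46/46 + 46/45 + 46/44 + ... + 46/2 + 46/1 = 46·H_{46}.
H_{46} = 4.41669, so E[T] = 203.16761.

203.1676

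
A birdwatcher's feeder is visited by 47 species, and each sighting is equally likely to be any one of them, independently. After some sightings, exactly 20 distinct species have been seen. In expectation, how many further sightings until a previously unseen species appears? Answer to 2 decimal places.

The number of sightings until the next new species is geometric with success probability 27/47, so its mean is 47/27.
E = 47/27 = 1.741.

1.74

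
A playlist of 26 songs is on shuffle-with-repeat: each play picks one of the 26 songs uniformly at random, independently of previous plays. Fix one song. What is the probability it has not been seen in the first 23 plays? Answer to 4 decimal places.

0.4057

On each play the fixed song fails to appear with probability 25/26.
P(still missing after 23) = (25/26)^23 = 0.40573.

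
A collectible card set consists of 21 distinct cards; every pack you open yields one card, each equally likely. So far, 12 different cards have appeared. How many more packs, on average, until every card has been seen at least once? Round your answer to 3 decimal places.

59.408

The wait to go from k to k+1 distinct cards is geometric with mean 21/(21-k).
Sum over k = 12,...,20: E = 21/9 + 21/8 + 21/7 + ... + 21/2 + 21/1 = 59.4083.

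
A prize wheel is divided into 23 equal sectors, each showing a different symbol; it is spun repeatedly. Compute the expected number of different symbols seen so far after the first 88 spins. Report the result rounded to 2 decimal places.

For each symbol, P(seen in 88 spins) = 1 - (22/23)^88 = 0.980.
By linearity of expectation, E[distinct seen] = 23·(1 - (22/23)^88) = 22.540.

22.54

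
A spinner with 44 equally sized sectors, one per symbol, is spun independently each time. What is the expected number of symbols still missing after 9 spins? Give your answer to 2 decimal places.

For each symbol, P(unseen after 9) = (43/44)^9 = 0.813.
By linearity of expectation, E[unseen] = 44·(43/44)^9 = 35.776.

35.78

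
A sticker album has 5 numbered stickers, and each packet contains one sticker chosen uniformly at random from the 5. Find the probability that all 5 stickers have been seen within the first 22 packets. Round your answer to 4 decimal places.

0.9632

By inclusion–exclusion over which stickers are missing,
P(all seen) = Σ_{j=0}^{5} (-1)^j C(5,j)((5-j)/5)^22
= 1.00000 - 0.03689 + 0.00013 - 0.00000 + 0.00000 - 0.00000
= 0.96324.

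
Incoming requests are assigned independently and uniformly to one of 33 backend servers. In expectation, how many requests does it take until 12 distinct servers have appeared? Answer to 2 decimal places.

Going from k to k+1 distinct takes a geometric number of requests with mean 33/(33-k).
Sum over k = 0,...,11: E = 33/33 + 33/32 + 33/31 + ... + 33/23 + 33/22 = 14.634.

14.63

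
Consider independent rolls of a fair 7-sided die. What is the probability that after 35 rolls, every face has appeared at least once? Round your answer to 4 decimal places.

Let A_i be the event that face i is missing after 35 rolls. By inclusion–exclusion on the A_i,
P(all seen) = Σ_{j=0}^{7} (-1)^j C(7,j)((7-j)/7)^35
= 1.00000 - 0.03177 + 0.00016 - 0.00000 + 0.00000 - 0.00000 + 0.00000 - 0.00000
= 0.96840.

0.9684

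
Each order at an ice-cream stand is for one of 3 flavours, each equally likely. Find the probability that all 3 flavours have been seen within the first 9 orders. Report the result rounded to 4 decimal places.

By inclusion–exclusion over which flavours are missing,
P(all seen) = Σ_{j=0}^{3} (-1)^j C(3,j)((3-j)/3)^9
= 1.00000 - 0.07804 + 0.00015 - 0.00000
= 0.92212.

0.9221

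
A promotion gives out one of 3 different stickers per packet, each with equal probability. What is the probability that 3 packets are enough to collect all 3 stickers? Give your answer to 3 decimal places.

0.222

By inclusion–exclusion over which stickers are missing,
P(all seen) = Σ_{j=0}^{3} (-1)^j C(3,j)((3-j)/3)^3
= 1.0000 - 0.8889 + 0.1111 - 0.0000
= 0.2222.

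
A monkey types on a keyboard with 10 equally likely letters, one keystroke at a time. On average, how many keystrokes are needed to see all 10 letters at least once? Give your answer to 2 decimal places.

29.29

The wait to go from k to k+1 distinct letters is geometric with mean 10/(10-k).
E[T] = 10/10 + 10/9 + 10/8 + ... + 10/2 + 10/1 = 10·H_{10}.
H_{10} = 2.929, so E[T] = 29.290.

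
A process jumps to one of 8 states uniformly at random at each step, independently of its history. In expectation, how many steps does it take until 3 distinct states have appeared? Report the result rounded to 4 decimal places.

With k distinct states already seen, the next new one arrives after an expected 8/(8-k) steps.
Sum over k = 0,...,2: E = 8/8 + 8/7 + 8/6 = 3.47619.

3.4762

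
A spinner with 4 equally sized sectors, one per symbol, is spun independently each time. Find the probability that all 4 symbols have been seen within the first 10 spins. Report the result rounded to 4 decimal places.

By inclusion–exclusion over which symbols are missing,
P(all seen) = Σ_{j=0}^{4} (-1)^j C(4,j)((4-j)/4)^10
= 1.00000 - 0.22525 + 0.00586 - 0.00000 + 0.00000
= 0.78060.

0.7806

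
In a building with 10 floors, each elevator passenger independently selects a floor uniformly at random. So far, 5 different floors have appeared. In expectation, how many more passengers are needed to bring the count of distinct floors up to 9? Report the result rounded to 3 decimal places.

The wait to go from k to k+1 distinct floors is geometric with mean 10/(10-k).
Sum over k = 5,...,8: E = 10/5 + 10/4 + 10/3 + 10/2 = 12.8333.

12.833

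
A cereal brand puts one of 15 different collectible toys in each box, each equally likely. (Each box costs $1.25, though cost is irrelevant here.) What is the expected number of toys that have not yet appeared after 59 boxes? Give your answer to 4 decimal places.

0.2560

For each toy, P(unseen after 59) = (14/15)^59 = 0.01707.
By linearity of expectation, E[unseen] = 15·(14/15)^59 = 0.25601.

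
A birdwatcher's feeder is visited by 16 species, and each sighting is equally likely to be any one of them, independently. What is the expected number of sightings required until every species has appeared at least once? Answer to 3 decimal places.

The wait to go from k to k+1 distinct species is geometric with mean 16/(16-k).
E[T] = 16/16 + 16/15 + 16/14 + ... + 16/2 + 16/1 = 16·H_{16}.
H_{16} = 3.3807, so E[T] = 54.0917.

54.092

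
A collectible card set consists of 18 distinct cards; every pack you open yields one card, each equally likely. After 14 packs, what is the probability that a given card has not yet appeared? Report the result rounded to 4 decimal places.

Each pack misses the fixed card with probability (18-1)/18 = 17/18, independently.
P(still missing after 14) = (17/18)^14 = 0.44923.

0.4492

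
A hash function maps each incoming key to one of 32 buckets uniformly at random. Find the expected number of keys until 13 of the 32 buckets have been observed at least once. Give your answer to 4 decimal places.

With k distinct buckets already seen, the next new one arrives after an expected 32/(32-k) keys.
Sum over k = 0,...,12: E = 32/32 + 32/31 + 32/30 + ... + 32/21 + 32/20 = 16.34418.

16.3442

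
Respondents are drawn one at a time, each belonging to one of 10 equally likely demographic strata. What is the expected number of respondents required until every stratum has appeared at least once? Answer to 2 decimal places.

29.29

Split into phases: going from k distinct to k+1 distinct takes on average 10/(10-k) respondents.
E[T] = 10/10 + 10/9 + 10/8 + ... + 10/2 + 10/1 = 10·H_{10}.
H_{10} = 2.929, so E[T] = 29.290.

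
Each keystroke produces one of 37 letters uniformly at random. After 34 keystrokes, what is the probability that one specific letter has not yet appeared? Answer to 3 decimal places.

0.394

Each keystroke misses the fixed letter with probability (37-1)/37 = 36/37, independently.
P(still missing after 34) = (36/37)^34 = 0.3939.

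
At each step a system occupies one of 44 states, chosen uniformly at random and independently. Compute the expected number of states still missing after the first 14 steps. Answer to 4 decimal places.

For each state, P(unseen after 14) = (43/44)^14 = 0.72480.
By linearity of expectation, E[unseen] = 44·(43/44)^14 = 31.89140.

31.8914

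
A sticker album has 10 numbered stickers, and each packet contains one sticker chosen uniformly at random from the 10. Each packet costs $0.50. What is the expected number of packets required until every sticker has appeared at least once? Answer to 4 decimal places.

The wait to go from k to k+1 distinct stickers is geometric with mean 10/(10-k).
E[T] = 10/10 + 10/9 + 10/8 + ... + 10/2 + 10/1 = 10·H_{10}.
H_{10} = 2.92897, so E[T] = 29.28968.

29.2897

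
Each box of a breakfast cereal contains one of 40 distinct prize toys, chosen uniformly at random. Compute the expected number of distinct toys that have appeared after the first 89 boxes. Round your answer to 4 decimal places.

35.7979

For each toy, P(seen in 89 boxes) = 1 - (39/40)^89 = 0.89495.
By linearity of expectation, E[distinct seen] = 40·(1 - (39/40)^89) = 35.79786.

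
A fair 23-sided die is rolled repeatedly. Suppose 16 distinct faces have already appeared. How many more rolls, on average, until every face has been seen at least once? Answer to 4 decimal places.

59.6357

From k distinct to k+1 distinct takes on average 23/(23-k) rolls.
Sum over k = 16,...,22: E = 23/7 + 23/6 + 23/5 + ... + 23/2 + 23/1 = 59.63571.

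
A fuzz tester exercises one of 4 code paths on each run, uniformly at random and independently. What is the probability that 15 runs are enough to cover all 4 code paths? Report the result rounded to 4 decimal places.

0.9467

Let A_i be the event that code path i is missing after 15 runs. By inclusion–exclusion on the A_i,
P(all seen) = Σ_{j=0}^{4} (-1)^j C(4,j)((4-j)/4)^15
= 1.00000 - 0.05345 + 0.00018 - 0.00000 + 0.00000
= 0.94673.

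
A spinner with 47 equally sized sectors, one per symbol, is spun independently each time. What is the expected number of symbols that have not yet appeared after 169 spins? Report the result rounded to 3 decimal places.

For each symbol, P(unseen after 169) = (46/47)^169 = 0.0264.
By linearity of expectation, E[unseen] = 47·(46/47)^169 = 1.2406.

1.241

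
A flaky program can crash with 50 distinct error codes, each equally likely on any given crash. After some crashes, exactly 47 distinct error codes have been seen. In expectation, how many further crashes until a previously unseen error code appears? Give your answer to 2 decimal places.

The number of crashes until the next new error code is geometric with success probability 3/50, so its mean is 50/3.
E = 50/3 = 16.667.

16.67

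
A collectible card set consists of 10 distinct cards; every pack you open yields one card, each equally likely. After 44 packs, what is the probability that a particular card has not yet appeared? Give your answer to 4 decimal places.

0.0097

Each pack misses the fixed card with probability (10-1)/10 = 9/10, independently.
P(still missing after 44) = (9/10)^44 = 0.00970.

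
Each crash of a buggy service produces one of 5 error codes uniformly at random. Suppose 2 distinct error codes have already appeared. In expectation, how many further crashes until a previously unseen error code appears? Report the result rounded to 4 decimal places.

The number of crashes until the next new error code is geometric with success probability 3/5, so its mean is 5/3.
E = 5/3 = 1.66667.

1.6667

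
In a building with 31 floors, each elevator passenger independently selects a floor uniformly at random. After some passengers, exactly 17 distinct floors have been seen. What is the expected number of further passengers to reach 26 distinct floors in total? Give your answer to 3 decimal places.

With k distinct floors already seen, the next new one takes an expected 31/(31-k) passengers.
Sum over k = 17,...,25: E = 31/14 + 31/13 + 31/12 + ... + 31/7 + 31/6 = 30.0151.

30.015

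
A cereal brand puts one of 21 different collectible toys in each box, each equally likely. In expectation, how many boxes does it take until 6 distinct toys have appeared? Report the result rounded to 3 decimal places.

6.870

With k distinct toys already seen, the next new one arrives after an expected 21/(21-k) boxes.
Sum over k = 0,...,5: E = 21/21 + 21/20 + 21/19 + 21/18 + 21/17 + 21/16 = 6.8697.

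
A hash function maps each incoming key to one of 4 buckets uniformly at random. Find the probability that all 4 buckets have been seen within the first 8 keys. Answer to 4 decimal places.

By inclusion–exclusion over which buckets are missing,
P(all seen) = Σ_{j=0}^{4} (-1)^j C(4,j)((4-j)/4)^8
= 1.00000 - 0.40045 + 0.02344 - 0.00006 + 0.00000
= 0.62292.

0.6229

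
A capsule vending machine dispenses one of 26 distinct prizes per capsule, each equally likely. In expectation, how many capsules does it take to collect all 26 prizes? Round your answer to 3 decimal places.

100.215

After k distinct prizes have appeared, the next capsule gives a new one with probability (26-k)/26, so the expected wait for the (k+1)-th is 26/(26-k).
E[T] = 26/26 + 26/25 + 26/24 + ... + 26/2 + 26/1 = 26·H_{26}.
H_{26} = 3.8544, so E[T] = 100.2149.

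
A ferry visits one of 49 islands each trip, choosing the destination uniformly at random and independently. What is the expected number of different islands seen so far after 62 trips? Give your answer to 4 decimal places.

35.3543

For each island, P(seen in 62 trips) = 1 - (48/49)^62 = 0.72152.
By linearity of expectation, E[distinct seen] = 49·(1 - (48/49)^62) = 35.35430.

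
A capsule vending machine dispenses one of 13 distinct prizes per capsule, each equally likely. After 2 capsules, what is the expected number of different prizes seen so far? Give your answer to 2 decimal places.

1.92

For each prize, P(seen in 2 capsules) = 1 - (12/13)^2 = 0.148.
By linearity of expectation, E[distinct seen] = 13·(1 - (12/13)^2) = 1.923.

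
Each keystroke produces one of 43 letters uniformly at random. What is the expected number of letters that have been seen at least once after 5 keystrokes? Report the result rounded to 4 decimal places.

For each letter, P(seen in 5 keystrokes) = 1 - (42/43)^5 = 0.11100.
By linearity of expectation, E[distinct seen] = 43·(1 - (42/43)^5) = 4.77279.

4.7728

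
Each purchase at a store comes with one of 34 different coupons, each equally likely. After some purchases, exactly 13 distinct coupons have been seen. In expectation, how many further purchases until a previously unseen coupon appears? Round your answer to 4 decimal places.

Each purchase yields a new coupon with probability (34-13)/34 = 21/34, so the wait is geometric with mean 34/21.
E = 34/21 = 1.61905.

1.6190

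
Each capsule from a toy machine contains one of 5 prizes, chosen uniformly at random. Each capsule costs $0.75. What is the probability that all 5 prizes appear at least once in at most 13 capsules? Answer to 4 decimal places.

0.7381

By inclusion–exclusion over which prizes are missing,
P(all seen) = Σ_{j=0}^{5} (-1)^j C(5,j)((5-j)/5)^13
= 1.00000 - 0.27488 + 0.01306 - 0.00007 + 0.00000 - 0.00000
= 0.73812.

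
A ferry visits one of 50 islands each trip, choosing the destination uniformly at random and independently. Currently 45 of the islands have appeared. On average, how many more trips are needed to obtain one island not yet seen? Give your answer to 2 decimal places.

Each trip yields a new island with probability (50-45)/50 = 5/50, so the wait is geometric with mean 50/5.
E = 50/5 = 10.000.

10.00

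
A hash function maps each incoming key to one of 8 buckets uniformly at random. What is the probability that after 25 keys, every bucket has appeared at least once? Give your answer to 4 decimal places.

Let A_i be the event that bucket i is missing after 25 keys. By inclusion–exclusion on the A_i,
P(all seen) = Σ_{j=0}^{8} (-1)^j C(8,j)((8-j)/8)^25
= 1.00000 - 0.28398 + 0.02107 - 0.00044 + 0.00000 - 0.00000 + 0.00000 - 0.00000 + 0.00000
= 0.73665.

0.7366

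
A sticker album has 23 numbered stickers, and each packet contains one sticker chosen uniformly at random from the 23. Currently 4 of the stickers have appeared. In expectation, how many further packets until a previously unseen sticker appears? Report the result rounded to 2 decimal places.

1.21

Each packet yields a new sticker with probability (23-4)/23 = 19/23, so the wait is geometric with mean 23/19.
E = 23/19 = 1.211.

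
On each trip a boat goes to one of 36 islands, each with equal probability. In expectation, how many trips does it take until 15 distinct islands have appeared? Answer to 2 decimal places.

19.05

With k distinct islands already seen, the next new one arrives after an expected 36/(36-k) trips.
Sum over k = 0,...,14: E = 36/36 + 36/35 + 36/34 + ... + 36/23 + 36/22 = 19.051.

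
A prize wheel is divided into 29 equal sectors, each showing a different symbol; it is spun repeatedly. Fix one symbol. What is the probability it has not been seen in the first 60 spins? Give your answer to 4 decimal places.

Each spin misses the fixed symbol with probability (29-1)/29 = 28/29, independently.
P(still missing after 60) = (28/29)^60 = 0.12179.

0.1218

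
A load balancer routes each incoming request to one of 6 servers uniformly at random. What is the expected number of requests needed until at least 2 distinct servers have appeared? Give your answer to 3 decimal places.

Going from k to k+1 distinct takes a geometric number of requests with mean 6/(6-k).
Sum over k = 0,...,1: E = 6/6 + 6/5 = 2.2000.

2.200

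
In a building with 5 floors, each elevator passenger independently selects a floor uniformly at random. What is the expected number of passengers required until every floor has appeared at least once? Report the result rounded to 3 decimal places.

11.417

After k distinct floors have appeared, the next passenger gives a new one with probability (5-k)/5, so the expected wait for the (k+1)-th is 5/(5-k).
E[T] = 5/5 + 5/4 + 5/3 + 5/2 + 5/1 = 5·H_{5}.
H_{5} = 2.2833, so E[T] = 11.4167.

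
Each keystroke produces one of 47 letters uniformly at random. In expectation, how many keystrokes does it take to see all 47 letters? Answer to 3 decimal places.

208.584

After k distinct letters have appeared, the next keystroke gives a new one with probability (47-k)/47, so the expected wait for the (k+1)-th is 47/(47-k).
E[T] = 47/47 + 47/46 + 47/45 + ... + 47/2 + 47/1 = 47·H_{47}.
H_{47} = 4.4380, so E[T] = 208.5843.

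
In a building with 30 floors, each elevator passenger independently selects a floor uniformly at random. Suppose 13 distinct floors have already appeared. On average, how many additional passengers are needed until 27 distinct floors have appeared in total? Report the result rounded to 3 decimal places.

The wait to go from k to k+1 distinct floors is geometric with mean 30/(30-k).
Sum over k = 13,...,26: E = 30/17 + 30/16 + 30/15 + ... + 30/5 + 30/4 = 48.1866.

48.187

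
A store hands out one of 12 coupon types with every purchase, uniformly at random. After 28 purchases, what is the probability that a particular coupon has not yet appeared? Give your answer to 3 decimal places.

0.087

Each purchase misses the fixed coupon with probability (12-1)/12 = 11/12, independently.
P(still missing after 28) = (11/12)^28 = 0.0875.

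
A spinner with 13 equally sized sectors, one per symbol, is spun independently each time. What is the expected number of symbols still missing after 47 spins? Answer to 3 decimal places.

For each symbol, P(unseen after 47) = (12/13)^47 = 0.0232.
By linearity of expectation, E[unseen] = 13·(12/13)^47 = 0.3021.

0.302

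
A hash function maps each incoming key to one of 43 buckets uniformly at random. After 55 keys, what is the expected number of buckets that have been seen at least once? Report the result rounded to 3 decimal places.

For each bucket, P(seen in 55 keys) = 1 - (42/43)^55 = 0.7259.
By linearity of expectation, E[distinct seen] = 43·(1 - (42/43)^55) = 31.2127.

31.213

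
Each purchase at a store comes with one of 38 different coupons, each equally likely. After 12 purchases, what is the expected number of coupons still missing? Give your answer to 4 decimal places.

27.5931

For each coupon, P(unseen after 12) = (37/38)^12 = 0.72614.
By linearity of expectation, E[unseen] = 38·(37/38)^12 = 27.59314.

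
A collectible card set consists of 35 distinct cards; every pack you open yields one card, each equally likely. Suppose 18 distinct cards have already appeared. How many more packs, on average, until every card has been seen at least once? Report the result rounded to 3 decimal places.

The wait to go from k to k+1 distinct cards is geometric with mean 35/(35-k).
Sum over k = 18,...,34: E = 35/17 + 35/16 + 35/15 + ... + 35/2 + 35/1 = 120.3843.

120.384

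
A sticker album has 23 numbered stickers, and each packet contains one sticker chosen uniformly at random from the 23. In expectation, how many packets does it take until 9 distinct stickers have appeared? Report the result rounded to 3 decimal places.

With k distinct stickers already seen, the next new one arrives after an expected 23/(23-k) packets.
Sum over k = 0,...,8: E = 23/23 + 23/22 + 23/21 + ... + 23/16 + 23/15 = 11.1028.

11.103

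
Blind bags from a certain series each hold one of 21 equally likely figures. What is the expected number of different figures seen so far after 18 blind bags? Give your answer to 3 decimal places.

12.274

For each figure, P(seen in 18 blind bags) = 1 - (20/21)^18 = 0.5845.
By linearity of expectation, E[distinct seen] = 21·(1 - (20/21)^18) = 12.2741.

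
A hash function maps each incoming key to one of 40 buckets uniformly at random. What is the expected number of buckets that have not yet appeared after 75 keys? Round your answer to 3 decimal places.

For each bucket, P(unseen after 75) = (39/40)^75 = 0.1497.
By linearity of expectation, E[unseen] = 40·(39/40)^75 = 5.9897.

5.990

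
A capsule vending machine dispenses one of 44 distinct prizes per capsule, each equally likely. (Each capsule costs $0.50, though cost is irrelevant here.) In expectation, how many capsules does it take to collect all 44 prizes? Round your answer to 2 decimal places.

192.40

After k distinct prizes have appeared, the next capsule gives a new one with probability (44-k)/44, so the expected wait for the (k+1)-th is 44/(44-k).
E[T] = 44/44 + 44/43 + 44/42 + ... + 44/2 + 44/1 = 44·H_{44}.
H_{44} = 4.373, so E[T] = 192.400.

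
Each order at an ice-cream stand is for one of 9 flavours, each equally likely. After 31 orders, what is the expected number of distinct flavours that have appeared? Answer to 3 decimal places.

For each flavour, P(seen in 31 orders) = 1 - (8/9)^31 = 0.9740.
By linearity of expectation, E[distinct seen] = 9·(1 - (8/9)^31) = 8.7664.

8.766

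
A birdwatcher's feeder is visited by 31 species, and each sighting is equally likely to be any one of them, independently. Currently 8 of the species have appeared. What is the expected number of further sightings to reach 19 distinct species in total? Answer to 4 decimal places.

The wait to go from k to k+1 distinct species is geometric with mean 31/(31-k).
Sum over k = 8,...,18: E = 31/23 + 31/22 + 31/21 + ... + 31/14 + 31/13 = 19.56351.

19.5635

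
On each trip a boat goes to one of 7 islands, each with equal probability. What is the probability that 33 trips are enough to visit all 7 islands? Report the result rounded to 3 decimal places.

0.957

Let A_i be the event that island i is missing after 33 trips. By inclusion–exclusion on the A_i,
P(all seen) = Σ_{j=0}^{7} (-1)^j C(7,j)((7-j)/7)^33
= 1.0000 - 0.0432 + 0.0003 - 0.0000 + 0.0000 - 0.0000 + 0.0000 - 0.0000
= 0.9571.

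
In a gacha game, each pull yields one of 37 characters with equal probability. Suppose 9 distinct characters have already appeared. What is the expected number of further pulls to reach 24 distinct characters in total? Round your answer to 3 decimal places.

27.640

From k distinct to k+1 distinct takes on average 37/(37-k) pulls.
Sum over k = 9,...,23: E = 37/28 + 37/27 + 37/26 + ... + 37/15 + 37/14 = 27.6404.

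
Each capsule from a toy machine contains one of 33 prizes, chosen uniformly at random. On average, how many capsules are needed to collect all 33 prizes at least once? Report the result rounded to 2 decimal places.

Split into phases: going from k distinct to k+1 distinct takes on average 33/(33-k) capsules.
E[T] = 33/33 + 33/32 + 33/31 + ... + 33/2 + 33/1 = 33·H_{33}.
H_{33} = 4.089, so E[T] = 134.930.

134.93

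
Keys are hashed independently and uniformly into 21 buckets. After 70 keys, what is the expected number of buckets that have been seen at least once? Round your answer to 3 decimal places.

For each bucket, P(seen in 70 keys) = 1 - (20/21)^70 = 0.9671.
By linearity of expectation, E[distinct seen] = 21·(1 - (20/21)^70) = 20.3098.

20.310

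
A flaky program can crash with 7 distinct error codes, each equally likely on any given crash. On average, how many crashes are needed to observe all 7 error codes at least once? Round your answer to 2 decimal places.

18.15

After k distinct error codes have appeared, the next crash gives a new one with probability (7-k)/7, so the expected wait for the (k+1)-th is 7/(7-k).
E[T] = 7/7 + 7/6 + 7/5 + ... + 7/2 + 7/1 = 7·H_{7}.
H_{7} = 2.593, so E[T] = 18.150.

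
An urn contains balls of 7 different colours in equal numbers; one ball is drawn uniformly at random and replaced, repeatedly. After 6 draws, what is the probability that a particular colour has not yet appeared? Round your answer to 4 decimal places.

0.3966

On each draw the fixed colour fails to appear with probability 6/7.
P(still missing after 6) = (6/7)^6 = 0.39657.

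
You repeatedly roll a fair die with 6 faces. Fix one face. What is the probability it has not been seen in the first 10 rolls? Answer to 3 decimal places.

0.162

On each roll the fixed face fails to appear with probability 5/6.
P(still missing after 10) = (5/6)^10 = 0.1615.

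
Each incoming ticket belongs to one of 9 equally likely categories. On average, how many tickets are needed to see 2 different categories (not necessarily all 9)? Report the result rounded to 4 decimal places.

2.1250

Going from k to k+1 distinct takes a geometric number of tickets with mean 9/(9-k).
Sum over k = 0,...,1: E = 9/9 + 9/8 = 2.12500.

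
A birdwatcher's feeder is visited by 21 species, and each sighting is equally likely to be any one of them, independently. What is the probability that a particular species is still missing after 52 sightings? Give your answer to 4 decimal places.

0.0791

On each sighting the fixed species fails to appear with probability 20/21.
P(still missing after 52) = (20/21)^52 = 0.07910.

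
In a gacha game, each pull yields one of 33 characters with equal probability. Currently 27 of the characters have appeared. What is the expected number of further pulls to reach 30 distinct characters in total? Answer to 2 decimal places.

From k distinct to k+1 distinct takes on average 33/(33-k) pulls.
Sum over k = 27,...,29: E = 33/6 + 33/5 + 33/4 = 20.350.

20.35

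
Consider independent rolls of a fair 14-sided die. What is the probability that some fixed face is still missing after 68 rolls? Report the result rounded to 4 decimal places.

0.0065

On each roll the fixed face fails to appear with probability 13/14.
P(still missing after 68) = (13/14)^68 = 0.00648.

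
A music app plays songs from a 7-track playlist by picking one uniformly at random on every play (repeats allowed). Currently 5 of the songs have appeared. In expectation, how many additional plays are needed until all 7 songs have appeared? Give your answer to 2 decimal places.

10.50

From k distinct to k+1 distinct takes on average 7/(7-k) plays.
Sum over k = 5,...,6: E = 7/2 + 7/1 = 10.500.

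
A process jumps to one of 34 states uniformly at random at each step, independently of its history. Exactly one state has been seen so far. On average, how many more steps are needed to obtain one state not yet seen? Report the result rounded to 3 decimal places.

1.030

The number of steps until the next new state is geometric with success probability 33/34, so its mean is 34/33.
E = 34/33 = 1.0303.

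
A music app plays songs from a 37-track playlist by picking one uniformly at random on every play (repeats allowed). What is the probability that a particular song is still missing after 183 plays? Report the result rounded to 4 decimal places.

0.0066

Each play misses the fixed song with probability (37-1)/37 = 36/37, independently.
P(still missing after 183) = (36/37)^183 = 0.00664.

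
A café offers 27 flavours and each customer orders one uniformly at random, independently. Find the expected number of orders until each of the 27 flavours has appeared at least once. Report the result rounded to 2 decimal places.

The wait to go from k to k+1 distinct flavours is geometric with mean 27/(27-k).
E[T] = 27/27 + 27/26 + 27/25 + ... + 27/2 + 27/1 = 27·H_{27}.
H_{27} = 3.891, so E[T] = 105.069.

105.07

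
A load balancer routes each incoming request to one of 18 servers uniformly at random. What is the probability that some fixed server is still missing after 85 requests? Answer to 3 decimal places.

0.008

Each request misses the fixed server with probability (18-1)/18 = 17/18, independently.
P(still missing after 85) = (17/18)^85 = 0.0078.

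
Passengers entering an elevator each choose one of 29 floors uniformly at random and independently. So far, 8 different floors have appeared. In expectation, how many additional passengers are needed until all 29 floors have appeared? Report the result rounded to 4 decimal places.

105.7154

From k distinct to k+1 distinct takes on average 29/(29-k) passengers.
Sum over k = 8,...,28: E = 29/21 + 29/20 + 29/19 + ... + 29/2 + 29/1 = 105.71540.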